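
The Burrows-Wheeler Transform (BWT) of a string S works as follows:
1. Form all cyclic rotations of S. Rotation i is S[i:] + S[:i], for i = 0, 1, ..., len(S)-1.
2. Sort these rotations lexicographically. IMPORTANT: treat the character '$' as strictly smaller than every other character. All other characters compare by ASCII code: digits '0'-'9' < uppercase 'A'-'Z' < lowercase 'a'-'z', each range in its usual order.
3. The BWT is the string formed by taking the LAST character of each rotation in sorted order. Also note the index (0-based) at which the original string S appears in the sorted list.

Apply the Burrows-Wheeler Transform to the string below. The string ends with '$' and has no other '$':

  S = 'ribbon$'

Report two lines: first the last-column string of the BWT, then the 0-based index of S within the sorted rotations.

Answer: nibrob$
6

Derivation:
All 7 rotations (rotation i = S[i:]+S[:i]):
  rot[0] = ribbon$
  rot[1] = ibbon$r
  rot[2] = bbon$ri
  rot[3] = bon$rib
  rot[4] = on$ribb
  rot[5] = n$ribbo
  rot[6] = $ribbon
Sorted (with $ < everything):
  sorted[0] = $ribbon  (last char: 'n')
  sorted[1] = bbon$ri  (last char: 'i')
  sorted[2] = bon$rib  (last char: 'b')
  sorted[3] = ibbon$r  (last char: 'r')
  sorted[4] = n$ribbo  (last char: 'o')
  sorted[5] = on$ribb  (last char: 'b')
  sorted[6] = ribbon$  (last char: '$')
Last column: nibrob$
Original string S is at sorted index 6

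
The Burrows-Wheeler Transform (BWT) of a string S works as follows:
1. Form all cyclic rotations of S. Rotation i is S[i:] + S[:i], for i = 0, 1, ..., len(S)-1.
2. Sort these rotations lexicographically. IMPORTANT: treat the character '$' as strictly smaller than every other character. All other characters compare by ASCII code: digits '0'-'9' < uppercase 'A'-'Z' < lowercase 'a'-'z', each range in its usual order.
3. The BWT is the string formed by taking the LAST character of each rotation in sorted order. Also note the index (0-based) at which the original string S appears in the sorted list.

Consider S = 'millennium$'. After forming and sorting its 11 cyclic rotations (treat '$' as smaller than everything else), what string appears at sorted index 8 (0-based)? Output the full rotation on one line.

All 11 rotations (rotation i = S[i:]+S[:i]):
  rot[0] = millennium$
  rot[1] = illennium$m
  rot[2] = llennium$mi
  rot[3] = lennium$mil
  rot[4] = ennium$mill
  rot[5] = nnium$mille
  rot[6] = nium$millen
  rot[7] = ium$millenn
  rot[8] = um$millenni
  rot[9] = m$millenniu
  rot[10] = $millennium
Sorted (with $ < everything):
  sorted[0] = $millennium
  sorted[1] = ennium$mill
  sorted[2] = illennium$m
  sorted[3] = ium$millenn
  sorted[4] = lennium$mil
  sorted[5] = llennium$mi
  sorted[6] = m$millenniu
  sorted[7] = millennium$
  sorted[8] = nium$millen
  sorted[9] = nnium$mille
  sorted[10] = um$millenni
sorted[8] = nium$millen

Answer: nium$millen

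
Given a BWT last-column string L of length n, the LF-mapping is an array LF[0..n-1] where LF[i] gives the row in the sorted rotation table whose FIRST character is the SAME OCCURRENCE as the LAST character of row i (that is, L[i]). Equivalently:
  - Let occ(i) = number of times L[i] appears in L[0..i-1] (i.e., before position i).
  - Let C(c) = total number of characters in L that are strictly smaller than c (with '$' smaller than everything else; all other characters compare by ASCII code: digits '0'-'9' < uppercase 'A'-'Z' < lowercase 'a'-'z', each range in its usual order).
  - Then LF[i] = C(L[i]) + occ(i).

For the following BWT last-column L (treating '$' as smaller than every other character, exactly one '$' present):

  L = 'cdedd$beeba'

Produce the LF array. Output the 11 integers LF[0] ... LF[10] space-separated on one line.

Char counts: '$':1, 'a':1, 'b':2, 'c':1, 'd':3, 'e':3
C (first-col start): C('$')=0, C('a')=1, C('b')=2, C('c')=4, C('d')=5, C('e')=8
L[0]='c': occ=0, LF[0]=C('c')+0=4+0=4
L[1]='d': occ=0, LF[1]=C('d')+0=5+0=5
L[2]='e': occ=0, LF[2]=C('e')+0=8+0=8
L[3]='d': occ=1, LF[3]=C('d')+1=5+1=6
L[4]='d': occ=2, LF[4]=C('d')+2=5+2=7
L[5]='$': occ=0, LF[5]=C('$')+0=0+0=0
L[6]='b': occ=0, LF[6]=C('b')+0=2+0=2
L[7]='e': occ=1, LF[7]=C('e')+1=8+1=9
L[8]='e': occ=2, LF[8]=C('e')+2=8+2=10
L[9]='b': occ=1, LF[9]=C('b')+1=2+1=3
L[10]='a': occ=0, LF[10]=C('a')+0=1+0=1

Answer: 4 5 8 6 7 0 2 9 10 3 1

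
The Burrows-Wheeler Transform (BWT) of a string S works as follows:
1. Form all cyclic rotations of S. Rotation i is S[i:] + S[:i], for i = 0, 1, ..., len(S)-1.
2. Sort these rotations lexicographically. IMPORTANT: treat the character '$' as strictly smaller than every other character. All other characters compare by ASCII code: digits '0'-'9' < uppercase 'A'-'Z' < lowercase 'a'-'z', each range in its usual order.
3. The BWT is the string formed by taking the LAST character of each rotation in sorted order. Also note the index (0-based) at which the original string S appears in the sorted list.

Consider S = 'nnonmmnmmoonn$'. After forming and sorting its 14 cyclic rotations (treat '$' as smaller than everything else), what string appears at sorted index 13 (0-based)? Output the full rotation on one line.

Answer: oonn$nnonmmnmm

Derivation:
All 14 rotations (rotation i = S[i:]+S[:i]):
  rot[0] = nnonmmnmmoonn$
  rot[1] = nonmmnmmoonn$n
  rot[2] = onmmnmmoonn$nn
  rot[3] = nmmnmmoonn$nno
  rot[4] = mmnmmoonn$nnon
  rot[5] = mnmmoonn$nnonm
  rot[6] = nmmoonn$nnonmm
  rot[7] = mmoonn$nnonmmn
  rot[8] = moonn$nnonmmnm
  rot[9] = oonn$nnonmmnmm
  rot[10] = onn$nnonmmnmmo
  rot[11] = nn$nnonmmnmmoo
  rot[12] = n$nnonmmnmmoon
  rot[13] = $nnonmmnmmoonn
Sorted (with $ < everything):
  sorted[0] = $nnonmmnmmoonn
  sorted[1] = mmnmmoonn$nnon
  sorted[2] = mmoonn$nnonmmn
  sorted[3] = mnmmoonn$nnonm
  sorted[4] = moonn$nnonmmnm
  sorted[5] = n$nnonmmnmmoon
  sorted[6] = nmmnmmoonn$nno
  sorted[7] = nmmoonn$nnonmm
  sorted[8] = nn$nnonmmnmmoo
  sorted[9] = nnonmmnmmoonn$
  sorted[10] = nonmmnmmoonn$n
  sorted[11] = onmmnmmoonn$nn
  sorted[12] = onn$nnonmmnmmo
  sorted[13] = oonn$nnonmmnmm
sorted[13] = oonn$nnonmmnmm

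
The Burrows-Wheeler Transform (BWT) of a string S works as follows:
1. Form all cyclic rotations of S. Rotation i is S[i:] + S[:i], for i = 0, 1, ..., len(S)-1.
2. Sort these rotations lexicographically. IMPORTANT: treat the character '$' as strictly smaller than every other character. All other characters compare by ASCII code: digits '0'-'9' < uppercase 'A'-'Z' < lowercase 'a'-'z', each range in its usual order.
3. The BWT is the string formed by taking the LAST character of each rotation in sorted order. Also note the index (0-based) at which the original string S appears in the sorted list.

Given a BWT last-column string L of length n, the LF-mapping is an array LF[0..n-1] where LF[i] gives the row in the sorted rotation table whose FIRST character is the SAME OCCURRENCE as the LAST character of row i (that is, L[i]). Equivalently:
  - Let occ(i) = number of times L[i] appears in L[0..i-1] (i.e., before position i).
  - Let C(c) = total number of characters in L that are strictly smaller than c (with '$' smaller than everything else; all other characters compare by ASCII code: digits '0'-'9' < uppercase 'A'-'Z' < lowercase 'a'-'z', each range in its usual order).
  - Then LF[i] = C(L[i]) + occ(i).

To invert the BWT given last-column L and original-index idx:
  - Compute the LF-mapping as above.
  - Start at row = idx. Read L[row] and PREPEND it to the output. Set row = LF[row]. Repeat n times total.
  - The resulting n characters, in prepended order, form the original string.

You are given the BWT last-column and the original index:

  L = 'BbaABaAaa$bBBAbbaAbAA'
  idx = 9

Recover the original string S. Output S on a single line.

LF mapping: 7 16 11 1 8 12 2 13 14 0 17 9 10 3 18 19 15 4 20 5 6
Walk LF starting at row 9, prepending L[row]:
  step 1: row=9, L[9]='$', prepend. Next row=LF[9]=0
  step 2: row=0, L[0]='B', prepend. Next row=LF[0]=7
  step 3: row=7, L[7]='a', prepend. Next row=LF[7]=13
  step 4: row=13, L[13]='A', prepend. Next row=LF[13]=3
  step 5: row=3, L[3]='A', prepend. Next row=LF[3]=1
  step 6: row=1, L[1]='b', prepend. Next row=LF[1]=16
  step 7: row=16, L[16]='a', prepend. Next row=LF[16]=15
  step 8: row=15, L[15]='b', prepend. Next row=LF[15]=19
  step 9: row=19, L[19]='A', prepend. Next row=LF[19]=5
  step 10: row=5, L[5]='a', prepend. Next row=LF[5]=12
  step 11: row=12, L[12]='B', prepend. Next row=LF[12]=10
  step 12: row=10, L[10]='b', prepend. Next row=LF[10]=17
  step 13: row=17, L[17]='A', prepend. Next row=LF[17]=4
  step 14: row=4, L[4]='B', prepend. Next row=LF[4]=8
  step 15: row=8, L[8]='a', prepend. Next row=LF[8]=14
  step 16: row=14, L[14]='b', prepend. Next row=LF[14]=18
  step 17: row=18, L[18]='b', prepend. Next row=LF[18]=20
  step 18: row=20, L[20]='A', prepend. Next row=LF[20]=6
  step 19: row=6, L[6]='A', prepend. Next row=LF[6]=2
  step 20: row=2, L[2]='a', prepend. Next row=LF[2]=11
  step 21: row=11, L[11]='B', prepend. Next row=LF[11]=9
Reversed output: BaAAbbaBAbBaAbabAAaB$

Answer: BaAAbbaBAbBaAbabAAaB$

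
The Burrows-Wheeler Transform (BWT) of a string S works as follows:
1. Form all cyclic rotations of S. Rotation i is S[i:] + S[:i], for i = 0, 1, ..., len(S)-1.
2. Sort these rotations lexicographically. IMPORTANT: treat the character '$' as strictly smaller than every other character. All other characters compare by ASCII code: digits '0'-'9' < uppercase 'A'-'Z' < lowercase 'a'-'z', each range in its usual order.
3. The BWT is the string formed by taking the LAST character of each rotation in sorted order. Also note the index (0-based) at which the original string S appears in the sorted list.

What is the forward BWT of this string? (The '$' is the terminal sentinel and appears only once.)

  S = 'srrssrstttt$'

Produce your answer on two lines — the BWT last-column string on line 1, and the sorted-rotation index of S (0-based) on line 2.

Answer: tsrs$srrttts
4

Derivation:
All 12 rotations (rotation i = S[i:]+S[:i]):
  rot[0] = srrssrstttt$
  rot[1] = rrssrstttt$s
  rot[2] = rssrstttt$sr
  rot[3] = ssrstttt$srr
  rot[4] = srstttt$srrs
  rot[5] = rstttt$srrss
  rot[6] = stttt$srrssr
  rot[7] = tttt$srrssrs
  rot[8] = ttt$srrssrst
  rot[9] = tt$srrssrstt
  rot[10] = t$srrssrsttt
  rot[11] = $srrssrstttt
Sorted (with $ < everything):
  sorted[0] = $srrssrstttt  (last char: 't')
  sorted[1] = rrssrstttt$s  (last char: 's')
  sorted[2] = rssrstttt$sr  (last char: 'r')
  sorted[3] = rstttt$srrss  (last char: 's')
  sorted[4] = srrssrstttt$  (last char: '$')
  sorted[5] = srstttt$srrs  (last char: 's')
  sorted[6] = ssrstttt$srr  (last char: 'r')
  sorted[7] = stttt$srrssr  (last char: 'r')
  sorted[8] = t$srrssrsttt  (last char: 't')
  sorted[9] = tt$srrssrstt  (last char: 't')
  sorted[10] = ttt$srrssrst  (last char: 't')
  sorted[11] = tttt$srrssrs  (last char: 's')
Last column: tsrs$srrttts
Original string S is at sorted index 4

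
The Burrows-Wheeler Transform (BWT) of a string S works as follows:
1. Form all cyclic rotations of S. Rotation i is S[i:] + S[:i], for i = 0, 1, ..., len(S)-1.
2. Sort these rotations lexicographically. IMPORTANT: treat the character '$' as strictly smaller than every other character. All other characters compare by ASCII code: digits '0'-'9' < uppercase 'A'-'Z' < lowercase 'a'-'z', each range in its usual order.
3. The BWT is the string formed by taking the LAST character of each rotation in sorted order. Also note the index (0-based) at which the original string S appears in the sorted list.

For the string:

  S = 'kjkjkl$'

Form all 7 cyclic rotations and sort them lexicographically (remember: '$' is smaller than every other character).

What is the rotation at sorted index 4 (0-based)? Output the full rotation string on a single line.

All 7 rotations (rotation i = S[i:]+S[:i]):
  rot[0] = kjkjkl$
  rot[1] = jkjkl$k
  rot[2] = kjkl$kj
  rot[3] = jkl$kjk
  rot[4] = kl$kjkj
  rot[5] = l$kjkjk
  rot[6] = $kjkjkl
Sorted (with $ < everything):
  sorted[0] = $kjkjkl
  sorted[1] = jkjkl$k
  sorted[2] = jkl$kjk
  sorted[3] = kjkjkl$
  sorted[4] = kjkl$kj
  sorted[5] = kl$kjkj
  sorted[6] = l$kjkjk
sorted[4] = kjkl$kj

Answer: kjkl$kj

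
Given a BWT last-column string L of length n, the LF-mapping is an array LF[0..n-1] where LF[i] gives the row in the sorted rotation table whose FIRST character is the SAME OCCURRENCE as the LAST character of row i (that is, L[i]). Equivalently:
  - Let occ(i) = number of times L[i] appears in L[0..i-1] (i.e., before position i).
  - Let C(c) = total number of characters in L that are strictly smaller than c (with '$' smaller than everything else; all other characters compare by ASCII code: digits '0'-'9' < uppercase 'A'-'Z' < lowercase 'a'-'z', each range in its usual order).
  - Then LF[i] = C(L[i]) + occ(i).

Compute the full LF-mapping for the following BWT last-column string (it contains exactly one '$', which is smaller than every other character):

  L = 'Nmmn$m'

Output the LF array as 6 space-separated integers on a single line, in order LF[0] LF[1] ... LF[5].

Answer: 1 2 3 5 0 4

Derivation:
Char counts: '$':1, 'N':1, 'm':3, 'n':1
C (first-col start): C('$')=0, C('N')=1, C('m')=2, C('n')=5
L[0]='N': occ=0, LF[0]=C('N')+0=1+0=1
L[1]='m': occ=0, LF[1]=C('m')+0=2+0=2
L[2]='m': occ=1, LF[2]=C('m')+1=2+1=3
L[3]='n': occ=0, LF[3]=C('n')+0=5+0=5
L[4]='$': occ=0, LF[4]=C('$')+0=0+0=0
L[5]='m': occ=2, LF[5]=C('m')+2=2+2=4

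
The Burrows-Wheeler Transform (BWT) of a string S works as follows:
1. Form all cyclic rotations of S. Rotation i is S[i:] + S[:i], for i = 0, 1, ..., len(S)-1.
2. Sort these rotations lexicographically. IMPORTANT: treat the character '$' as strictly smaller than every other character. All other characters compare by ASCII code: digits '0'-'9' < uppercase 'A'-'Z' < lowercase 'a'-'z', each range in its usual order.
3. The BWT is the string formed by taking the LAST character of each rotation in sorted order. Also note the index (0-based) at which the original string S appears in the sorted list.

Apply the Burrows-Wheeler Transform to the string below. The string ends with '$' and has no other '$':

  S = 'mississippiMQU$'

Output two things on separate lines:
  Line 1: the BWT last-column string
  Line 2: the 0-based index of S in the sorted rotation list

Answer: UiMQpssm$pissii
8

Derivation:
All 15 rotations (rotation i = S[i:]+S[:i]):
  rot[0] = mississippiMQU$
  rot[1] = ississippiMQU$m
  rot[2] = ssissippiMQU$mi
  rot[3] = sissippiMQU$mis
  rot[4] = issippiMQU$miss
  rot[5] = ssippiMQU$missi
  rot[6] = sippiMQU$missis
  rot[7] = ippiMQU$mississ
  rot[8] = ppiMQU$mississi
  rot[9] = piMQU$mississip
  rot[10] = iMQU$mississipp
  rot[11] = MQU$mississippi
  rot[12] = QU$mississippiM
  rot[13] = U$mississippiMQ
  rot[14] = $mississippiMQU
Sorted (with $ < everything):
  sorted[0] = $mississippiMQU  (last char: 'U')
  sorted[1] = MQU$mississippi  (last char: 'i')
  sorted[2] = QU$mississippiM  (last char: 'M')
  sorted[3] = U$mississippiMQ  (last char: 'Q')
  sorted[4] = iMQU$mississipp  (last char: 'p')
  sorted[5] = ippiMQU$mississ  (last char: 's')
  sorted[6] = issippiMQU$miss  (last char: 's')
  sorted[7] = ississippiMQU$m  (last char: 'm')
  sorted[8] = mississippiMQU$  (last char: '$')
  sorted[9] = piMQU$mississip  (last char: 'p')
  sorted[10] = ppiMQU$mississi  (last char: 'i')
  sorted[11] = sippiMQU$missis  (last char: 's')
  sorted[12] = sissippiMQU$mis  (last char: 's')
  sorted[13] = ssippiMQU$missi  (last char: 'i')
  sorted[14] = ssissippiMQU$mi  (last char: 'i')
Last column: UiMQpssm$pissii
Original string S is at sorted index 8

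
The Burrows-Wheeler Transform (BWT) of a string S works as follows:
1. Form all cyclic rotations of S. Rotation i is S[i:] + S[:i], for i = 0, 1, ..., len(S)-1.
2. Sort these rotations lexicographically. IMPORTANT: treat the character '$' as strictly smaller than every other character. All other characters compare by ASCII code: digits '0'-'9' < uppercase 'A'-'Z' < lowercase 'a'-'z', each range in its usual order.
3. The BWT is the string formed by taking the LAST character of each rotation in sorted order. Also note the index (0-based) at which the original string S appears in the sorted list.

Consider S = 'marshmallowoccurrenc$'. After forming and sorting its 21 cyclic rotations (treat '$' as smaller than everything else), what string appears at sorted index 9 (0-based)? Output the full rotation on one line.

Answer: lowoccurrenc$marshmal

Derivation:
All 21 rotations (rotation i = S[i:]+S[:i]):
  rot[0] = marshmallowoccurrenc$
  rot[1] = arshmallowoccurrenc$m
  rot[2] = rshmallowoccurrenc$ma
  rot[3] = shmallowoccurrenc$mar
  rot[4] = hmallowoccurrenc$mars
  rot[5] = mallowoccurrenc$marsh
  rot[6] = allowoccurrenc$marshm
  rot[7] = llowoccurrenc$marshma
  rot[8] = lowoccurrenc$marshmal
  rot[9] = owoccurrenc$marshmall
  rot[10] = woccurrenc$marshmallo
  rot[11] = occurrenc$marshmallow
  rot[12] = ccurrenc$marshmallowo
  rot[13] = currenc$marshmallowoc
  rot[14] = urrenc$marshmallowocc
  rot[15] = rrenc$marshmallowoccu
  rot[16] = renc$marshmallowoccur
  rot[17] = enc$marshmallowoccurr
  rot[18] = nc$marshmallowoccurre
  rot[19] = c$marshmallowoccurren
  rot[20] = $marshmallowoccurrenc
Sorted (with $ < everything):
  sorted[0] = $marshmallowoccurrenc
  sorted[1] = allowoccurrenc$marshm
  sorted[2] = arshmallowoccurrenc$m
  sorted[3] = c$marshmallowoccurren
  sorted[4] = ccurrenc$marshmallowo
  sorted[5] = currenc$marshmallowoc
  sorted[6] = enc$marshmallowoccurr
  sorted[7] = hmallowoccurrenc$mars
  sorted[8] = llowoccurrenc$marshma
  sorted[9] = lowoccurrenc$marshmal
  sorted[10] = mallowoccurrenc$marsh
  sorted[11] = marshmallowoccurrenc$
  sorted[12] = nc$marshmallowoccurre
  sorted[13] = occurrenc$marshmallow
  sorted[14] = owoccurrenc$marshmall
  sorted[15] = renc$marshmallowoccur
  sorted[16] = rrenc$marshmallowoccu
  sorted[17] = rshmallowoccurrenc$ma
  sorted[18] = shmallowoccurrenc$mar
  sorted[19] = urrenc$marshmallowocc
  sorted[20] = woccurrenc$marshmallo
sorted[9] = lowoccurrenc$marshmal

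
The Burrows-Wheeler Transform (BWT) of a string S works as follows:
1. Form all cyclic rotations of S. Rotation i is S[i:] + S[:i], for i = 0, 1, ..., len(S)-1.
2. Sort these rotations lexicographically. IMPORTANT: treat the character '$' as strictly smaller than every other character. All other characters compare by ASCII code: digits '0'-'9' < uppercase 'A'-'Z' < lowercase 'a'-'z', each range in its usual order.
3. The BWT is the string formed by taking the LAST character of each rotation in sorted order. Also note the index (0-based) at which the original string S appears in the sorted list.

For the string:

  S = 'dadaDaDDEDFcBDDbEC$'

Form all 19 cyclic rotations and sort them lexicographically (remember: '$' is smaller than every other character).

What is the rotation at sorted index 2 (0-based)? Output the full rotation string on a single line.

Answer: C$dadaDaDDEDFcBDDbE

Derivation:
All 19 rotations (rotation i = S[i:]+S[:i]):
  rot[0] = dadaDaDDEDFcBDDbEC$
  rot[1] = adaDaDDEDFcBDDbEC$d
  rot[2] = daDaDDEDFcBDDbEC$da
  rot[3] = aDaDDEDFcBDDbEC$dad
  rot[4] = DaDDEDFcBDDbEC$dada
  rot[5] = aDDEDFcBDDbEC$dadaD
  rot[6] = DDEDFcBDDbEC$dadaDa
  rot[7] = DEDFcBDDbEC$dadaDaD
  rot[8] = EDFcBDDbEC$dadaDaDD
  rot[9] = DFcBDDbEC$dadaDaDDE
  rot[10] = FcBDDbEC$dadaDaDDED
  rot[11] = cBDDbEC$dadaDaDDEDF
  rot[12] = BDDbEC$dadaDaDDEDFc
  rot[13] = DDbEC$dadaDaDDEDFcB
  rot[14] = DbEC$dadaDaDDEDFcBD
  rot[15] = bEC$dadaDaDDEDFcBDD
  rot[16] = EC$dadaDaDDEDFcBDDb
  rot[17] = C$dadaDaDDEDFcBDDbE
  rot[18] = $dadaDaDDEDFcBDDbEC
Sorted (with $ < everything):
  sorted[0] = $dadaDaDDEDFcBDDbEC
  sorted[1] = BDDbEC$dadaDaDDEDFc
  sorted[2] = C$dadaDaDDEDFcBDDbE
  sorted[3] = DDEDFcBDDbEC$dadaDa
  sorted[4] = DDbEC$dadaDaDDEDFcB
  sorted[5] = DEDFcBDDbEC$dadaDaD
  sorted[6] = DFcBDDbEC$dadaDaDDE
  sorted[7] = DaDDEDFcBDDbEC$dada
  sorted[8] = DbEC$dadaDaDDEDFcBD
  sorted[9] = EC$dadaDaDDEDFcBDDb
  sorted[10] = EDFcBDDbEC$dadaDaDD
  sorted[11] = FcBDDbEC$dadaDaDDED
  sorted[12] = aDDEDFcBDDbEC$dadaD
  sorted[13] = aDaDDEDFcBDDbEC$dad
  sorted[14] = adaDaDDEDFcBDDbEC$d
  sorted[15] = bEC$dadaDaDDEDFcBDD
  sorted[16] = cBDDbEC$dadaDaDDEDF
  sorted[17] = daDaDDEDFcBDDbEC$da
  sorted[18] = dadaDaDDEDFcBDDbEC$
sorted[2] = C$dadaDaDDEDFcBDDbE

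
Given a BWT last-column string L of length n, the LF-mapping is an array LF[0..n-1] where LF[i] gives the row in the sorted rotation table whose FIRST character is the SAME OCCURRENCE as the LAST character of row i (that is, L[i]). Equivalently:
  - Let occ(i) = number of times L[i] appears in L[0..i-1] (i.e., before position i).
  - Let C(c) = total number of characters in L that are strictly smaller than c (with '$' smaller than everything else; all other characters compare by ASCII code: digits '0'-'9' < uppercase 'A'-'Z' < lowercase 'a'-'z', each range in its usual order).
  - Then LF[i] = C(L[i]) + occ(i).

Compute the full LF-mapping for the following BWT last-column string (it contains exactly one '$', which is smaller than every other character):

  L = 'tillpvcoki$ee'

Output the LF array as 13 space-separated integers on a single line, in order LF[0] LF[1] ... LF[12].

Char counts: '$':1, 'c':1, 'e':2, 'i':2, 'k':1, 'l':2, 'o':1, 'p':1, 't':1, 'v':1
C (first-col start): C('$')=0, C('c')=1, C('e')=2, C('i')=4, C('k')=6, C('l')=7, C('o')=9, C('p')=10, C('t')=11, C('v')=12
L[0]='t': occ=0, LF[0]=C('t')+0=11+0=11
L[1]='i': occ=0, LF[1]=C('i')+0=4+0=4
L[2]='l': occ=0, LF[2]=C('l')+0=7+0=7
L[3]='l': occ=1, LF[3]=C('l')+1=7+1=8
L[4]='p': occ=0, LF[4]=C('p')+0=10+0=10
L[5]='v': occ=0, LF[5]=C('v')+0=12+0=12
L[6]='c': occ=0, LF[6]=C('c')+0=1+0=1
L[7]='o': occ=0, LF[7]=C('o')+0=9+0=9
L[8]='k': occ=0, LF[8]=C('k')+0=6+0=6
L[9]='i': occ=1, LF[9]=C('i')+1=4+1=5
L[10]='$': occ=0, LF[10]=C('$')+0=0+0=0
L[11]='e': occ=0, LF[11]=C('e')+0=2+0=2
L[12]='e': occ=1, LF[12]=C('e')+1=2+1=3

Answer: 11 4 7 8 10 12 1 9 6 5 0 2 3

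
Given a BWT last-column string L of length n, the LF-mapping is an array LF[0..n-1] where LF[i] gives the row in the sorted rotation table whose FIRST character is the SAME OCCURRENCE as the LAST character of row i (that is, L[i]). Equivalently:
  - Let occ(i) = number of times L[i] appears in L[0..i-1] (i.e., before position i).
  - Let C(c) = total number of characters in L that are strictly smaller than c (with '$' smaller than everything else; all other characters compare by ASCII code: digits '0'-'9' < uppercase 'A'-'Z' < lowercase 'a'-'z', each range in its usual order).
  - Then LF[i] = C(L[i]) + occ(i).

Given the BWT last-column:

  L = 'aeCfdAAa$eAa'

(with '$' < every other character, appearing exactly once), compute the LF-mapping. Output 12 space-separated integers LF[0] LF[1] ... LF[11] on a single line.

Answer: 5 9 4 11 8 1 2 6 0 10 3 7

Derivation:
Char counts: '$':1, 'A':3, 'C':1, 'a':3, 'd':1, 'e':2, 'f':1
C (first-col start): C('$')=0, C('A')=1, C('C')=4, C('a')=5, C('d')=8, C('e')=9, C('f')=11
L[0]='a': occ=0, LF[0]=C('a')+0=5+0=5
L[1]='e': occ=0, LF[1]=C('e')+0=9+0=9
L[2]='C': occ=0, LF[2]=C('C')+0=4+0=4
L[3]='f': occ=0, LF[3]=C('f')+0=11+0=11
L[4]='d': occ=0, LF[4]=C('d')+0=8+0=8
L[5]='A': occ=0, LF[5]=C('A')+0=1+0=1
L[6]='A': occ=1, LF[6]=C('A')+1=1+1=2
L[7]='a': occ=1, LF[7]=C('a')+1=5+1=6
L[8]='$': occ=0, LF[8]=C('$')+0=0+0=0
L[9]='e': occ=1, LF[9]=C('e')+1=9+1=10
L[10]='A': occ=2, LF[10]=C('A')+2=1+2=3
L[11]='a': occ=2, LF[11]=C('a')+2=5+2=7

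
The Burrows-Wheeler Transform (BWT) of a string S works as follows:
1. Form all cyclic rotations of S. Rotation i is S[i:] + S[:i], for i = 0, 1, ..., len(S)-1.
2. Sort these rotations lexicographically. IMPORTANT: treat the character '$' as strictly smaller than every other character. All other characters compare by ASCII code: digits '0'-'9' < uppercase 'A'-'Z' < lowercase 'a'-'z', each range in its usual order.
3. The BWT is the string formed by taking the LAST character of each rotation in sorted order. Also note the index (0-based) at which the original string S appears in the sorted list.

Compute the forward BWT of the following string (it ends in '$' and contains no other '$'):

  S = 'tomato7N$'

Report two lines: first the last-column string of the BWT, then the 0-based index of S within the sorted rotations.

Answer: No7motta$
8

Derivation:
All 9 rotations (rotation i = S[i:]+S[:i]):
  rot[0] = tomato7N$
  rot[1] = omato7N$t
  rot[2] = mato7N$to
  rot[3] = ato7N$tom
  rot[4] = to7N$toma
  rot[5] = o7N$tomat
  rot[6] = 7N$tomato
  rot[7] = N$tomato7
  rot[8] = $tomato7N
Sorted (with $ < everything):
  sorted[0] = $tomato7N  (last char: 'N')
  sorted[1] = 7N$tomato  (last char: 'o')
  sorted[2] = N$tomato7  (last char: '7')
  sorted[3] = ato7N$tom  (last char: 'm')
  sorted[4] = mato7N$to  (last char: 'o')
  sorted[5] = o7N$tomat  (last char: 't')
  sorted[6] = omato7N$t  (last char: 't')
  sorted[7] = to7N$toma  (last char: 'a')
  sorted[8] = tomato7N$  (last char: '$')
Last column: No7motta$
Original string S is at sorted index 8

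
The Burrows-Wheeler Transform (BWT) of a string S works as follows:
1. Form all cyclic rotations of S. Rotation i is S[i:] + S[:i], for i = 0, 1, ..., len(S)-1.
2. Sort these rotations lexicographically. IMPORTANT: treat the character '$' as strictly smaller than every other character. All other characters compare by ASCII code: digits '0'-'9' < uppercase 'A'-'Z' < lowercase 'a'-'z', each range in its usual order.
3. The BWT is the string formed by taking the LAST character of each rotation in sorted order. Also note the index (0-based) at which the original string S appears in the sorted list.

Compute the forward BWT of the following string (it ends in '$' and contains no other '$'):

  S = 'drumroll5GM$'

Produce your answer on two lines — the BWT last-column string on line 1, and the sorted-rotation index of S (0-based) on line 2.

Answer: Ml5G$lourmdr
4

Derivation:
All 12 rotations (rotation i = S[i:]+S[:i]):
  rot[0] = drumroll5GM$
  rot[1] = rumroll5GM$d
  rot[2] = umroll5GM$dr
  rot[3] = mroll5GM$dru
  rot[4] = roll5GM$drum
  rot[5] = oll5GM$drumr
  rot[6] = ll5GM$drumro
  rot[7] = l5GM$drumrol
  rot[8] = 5GM$drumroll
  rot[9] = GM$drumroll5
  rot[10] = M$drumroll5G
  rot[11] = $drumroll5GM
Sorted (with $ < everything):
  sorted[0] = $drumroll5GM  (last char: 'M')
  sorted[1] = 5GM$drumroll  (last char: 'l')
  sorted[2] = GM$drumroll5  (last char: '5')
  sorted[3] = M$drumroll5G  (last char: 'G')
  sorted[4] = drumroll5GM$  (last char: '$')
  sorted[5] = l5GM$drumrol  (last char: 'l')
  sorted[6] = ll5GM$drumro  (last char: 'o')
  sorted[7] = mroll5GM$dru  (last char: 'u')
  sorted[8] = oll5GM$drumr  (last char: 'r')
  sorted[9] = roll5GM$drum  (last char: 'm')
  sorted[10] = rumroll5GM$d  (last char: 'd')
  sorted[11] = umroll5GM$dr  (last char: 'r')
Last column: Ml5G$lourmdr
Original string S is at sorted index 4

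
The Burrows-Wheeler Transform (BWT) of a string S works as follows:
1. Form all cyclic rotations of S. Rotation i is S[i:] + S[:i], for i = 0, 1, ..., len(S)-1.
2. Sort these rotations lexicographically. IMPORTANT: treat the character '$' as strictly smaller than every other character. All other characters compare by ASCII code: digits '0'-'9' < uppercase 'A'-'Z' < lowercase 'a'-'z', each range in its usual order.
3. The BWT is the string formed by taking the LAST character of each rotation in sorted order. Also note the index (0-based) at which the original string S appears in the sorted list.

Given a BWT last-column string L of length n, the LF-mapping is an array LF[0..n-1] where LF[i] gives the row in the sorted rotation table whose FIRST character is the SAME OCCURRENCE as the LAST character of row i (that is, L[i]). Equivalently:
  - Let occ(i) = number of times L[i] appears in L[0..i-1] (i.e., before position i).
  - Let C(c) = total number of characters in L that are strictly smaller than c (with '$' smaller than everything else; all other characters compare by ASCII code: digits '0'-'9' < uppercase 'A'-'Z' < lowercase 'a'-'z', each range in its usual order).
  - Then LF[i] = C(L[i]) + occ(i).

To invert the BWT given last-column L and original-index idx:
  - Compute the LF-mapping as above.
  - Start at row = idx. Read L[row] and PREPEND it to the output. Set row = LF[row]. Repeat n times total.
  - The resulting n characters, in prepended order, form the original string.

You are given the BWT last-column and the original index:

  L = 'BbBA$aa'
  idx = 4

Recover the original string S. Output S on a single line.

Answer: aabABB$

Derivation:
LF mapping: 2 6 3 1 0 4 5
Walk LF starting at row 4, prepending L[row]:
  step 1: row=4, L[4]='$', prepend. Next row=LF[4]=0
  step 2: row=0, L[0]='B', prepend. Next row=LF[0]=2
  step 3: row=2, L[2]='B', prepend. Next row=LF[2]=3
  step 4: row=3, L[3]='A', prepend. Next row=LF[3]=1
  step 5: row=1, L[1]='b', prepend. Next row=LF[1]=6
  step 6: row=6, L[6]='a', prepend. Next row=LF[6]=5
  step 7: row=5, L[5]='a', prepend. Next row=LF[5]=4
Reversed output: aabABB$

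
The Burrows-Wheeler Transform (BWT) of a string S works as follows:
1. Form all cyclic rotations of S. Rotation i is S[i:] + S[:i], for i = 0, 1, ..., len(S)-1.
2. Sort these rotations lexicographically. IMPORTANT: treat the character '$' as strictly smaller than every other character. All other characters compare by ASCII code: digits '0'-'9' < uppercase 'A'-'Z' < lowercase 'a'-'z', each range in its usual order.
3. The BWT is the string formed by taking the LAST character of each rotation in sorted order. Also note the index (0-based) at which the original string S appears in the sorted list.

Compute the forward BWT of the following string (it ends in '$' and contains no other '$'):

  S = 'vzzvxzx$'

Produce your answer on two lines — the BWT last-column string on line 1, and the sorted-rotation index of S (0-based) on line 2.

Answer: xz$zvzxv
2

Derivation:
All 8 rotations (rotation i = S[i:]+S[:i]):
  rot[0] = vzzvxzx$
  rot[1] = zzvxzx$v
  rot[2] = zvxzx$vz
  rot[3] = vxzx$vzz
  rot[4] = xzx$vzzv
  rot[5] = zx$vzzvx
  rot[6] = x$vzzvxz
  rot[7] = $vzzvxzx
Sorted (with $ < everything):
  sorted[0] = $vzzvxzx  (last char: 'x')
  sorted[1] = vxzx$vzz  (last char: 'z')
  sorted[2] = vzzvxzx$  (last char: '$')
  sorted[3] = x$vzzvxz  (last char: 'z')
  sorted[4] = xzx$vzzv  (last char: 'v')
  sorted[5] = zvxzx$vz  (last char: 'z')
  sorted[6] = zx$vzzvx  (last char: 'x')
  sorted[7] = zzvxzx$v  (last char: 'v')
Last column: xz$zvzxv
Original string S is at sorted index 2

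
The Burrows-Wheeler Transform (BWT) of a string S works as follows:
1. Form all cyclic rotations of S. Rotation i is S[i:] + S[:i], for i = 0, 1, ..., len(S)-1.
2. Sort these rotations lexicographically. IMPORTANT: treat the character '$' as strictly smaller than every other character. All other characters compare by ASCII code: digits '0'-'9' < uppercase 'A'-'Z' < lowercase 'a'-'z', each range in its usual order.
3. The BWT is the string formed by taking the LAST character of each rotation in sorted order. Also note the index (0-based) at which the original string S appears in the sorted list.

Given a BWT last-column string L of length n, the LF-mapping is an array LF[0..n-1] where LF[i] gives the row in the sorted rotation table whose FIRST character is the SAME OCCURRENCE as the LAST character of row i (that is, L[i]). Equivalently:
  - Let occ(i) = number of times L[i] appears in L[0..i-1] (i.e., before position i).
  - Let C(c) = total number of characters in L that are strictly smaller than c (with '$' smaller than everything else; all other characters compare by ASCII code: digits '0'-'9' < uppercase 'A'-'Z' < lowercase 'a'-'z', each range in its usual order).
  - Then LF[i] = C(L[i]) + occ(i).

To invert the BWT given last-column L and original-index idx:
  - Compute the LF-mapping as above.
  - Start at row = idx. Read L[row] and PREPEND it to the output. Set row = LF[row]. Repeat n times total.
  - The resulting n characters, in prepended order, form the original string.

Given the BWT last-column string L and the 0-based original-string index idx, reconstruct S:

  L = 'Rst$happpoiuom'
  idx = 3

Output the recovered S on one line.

Answer: hippopotamusR$

Derivation:
LF mapping: 1 11 12 0 3 2 8 9 10 6 4 13 7 5
Walk LF starting at row 3, prepending L[row]:
  step 1: row=3, L[3]='$', prepend. Next row=LF[3]=0
  step 2: row=0, L[0]='R', prepend. Next row=LF[0]=1
  step 3: row=1, L[1]='s', prepend. Next row=LF[1]=11
  step 4: row=11, L[11]='u', prepend. Next row=LF[11]=13
  step 5: row=13, L[13]='m', prepend. Next row=LF[13]=5
  step 6: row=5, L[5]='a', prepend. Next row=LF[5]=2
  step 7: row=2, L[2]='t', prepend. Next row=LF[2]=12
  step 8: row=12, L[12]='o', prepend. Next row=LF[12]=7
  step 9: row=7, L[7]='p', prepend. Next row=LF[7]=9
  step 10: row=9, L[9]='o', prepend. Next row=LF[9]=6
  step 11: row=6, L[6]='p', prepend. Next row=LF[6]=8
  step 12: row=8, L[8]='p', prepend. Next row=LF[8]=10
  step 13: row=10, L[10]='i', prepend. Next row=LF[10]=4
  step 14: row=4, L[4]='h', prepend. Next row=LF[4]=3
Reversed output: hippopotamusR$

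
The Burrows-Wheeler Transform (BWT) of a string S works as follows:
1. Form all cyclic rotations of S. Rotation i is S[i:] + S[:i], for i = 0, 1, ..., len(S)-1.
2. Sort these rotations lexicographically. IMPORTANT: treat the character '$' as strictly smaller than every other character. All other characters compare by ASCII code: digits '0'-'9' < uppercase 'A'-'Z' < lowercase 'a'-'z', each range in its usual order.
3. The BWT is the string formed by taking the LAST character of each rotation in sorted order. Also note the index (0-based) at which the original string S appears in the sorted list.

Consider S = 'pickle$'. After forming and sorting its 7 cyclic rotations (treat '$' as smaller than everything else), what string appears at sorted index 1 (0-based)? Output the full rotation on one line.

All 7 rotations (rotation i = S[i:]+S[:i]):
  rot[0] = pickle$
  rot[1] = ickle$p
  rot[2] = ckle$pi
  rot[3] = kle$pic
  rot[4] = le$pick
  rot[5] = e$pickl
  rot[6] = $pickle
Sorted (with $ < everything):
  sorted[0] = $pickle
  sorted[1] = ckle$pi
  sorted[2] = e$pickl
  sorted[3] = ickle$p
  sorted[4] = kle$pic
  sorted[5] = le$pick
  sorted[6] = pickle$
sorted[1] = ckle$pi

Answer: ckle$pi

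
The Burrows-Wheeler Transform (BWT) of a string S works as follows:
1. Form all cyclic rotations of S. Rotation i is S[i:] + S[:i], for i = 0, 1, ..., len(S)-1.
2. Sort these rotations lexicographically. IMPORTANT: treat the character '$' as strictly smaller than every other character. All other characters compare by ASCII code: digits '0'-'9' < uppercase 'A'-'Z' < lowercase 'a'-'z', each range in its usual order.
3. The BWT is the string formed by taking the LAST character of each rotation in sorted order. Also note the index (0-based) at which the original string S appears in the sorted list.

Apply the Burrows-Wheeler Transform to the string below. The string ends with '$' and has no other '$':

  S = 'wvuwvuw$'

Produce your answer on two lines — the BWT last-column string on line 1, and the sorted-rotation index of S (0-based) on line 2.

All 8 rotations (rotation i = S[i:]+S[:i]):
  rot[0] = wvuwvuw$
  rot[1] = vuwvuw$w
  rot[2] = uwvuw$wv
  rot[3] = wvuw$wvu
  rot[4] = vuw$wvuw
  rot[5] = uw$wvuwv
  rot[6] = w$wvuwvu
  rot[7] = $wvuwvuw
Sorted (with $ < everything):
  sorted[0] = $wvuwvuw  (last char: 'w')
  sorted[1] = uw$wvuwv  (last char: 'v')
  sorted[2] = uwvuw$wv  (last char: 'v')
  sorted[3] = vuw$wvuw  (last char: 'w')
  sorted[4] = vuwvuw$w  (last char: 'w')
  sorted[5] = w$wvuwvu  (last char: 'u')
  sorted[6] = wvuw$wvu  (last char: 'u')
  sorted[7] = wvuwvuw$  (last char: '$')
Last column: wvvwwuu$
Original string S is at sorted index 7

Answer: wvvwwuu$
7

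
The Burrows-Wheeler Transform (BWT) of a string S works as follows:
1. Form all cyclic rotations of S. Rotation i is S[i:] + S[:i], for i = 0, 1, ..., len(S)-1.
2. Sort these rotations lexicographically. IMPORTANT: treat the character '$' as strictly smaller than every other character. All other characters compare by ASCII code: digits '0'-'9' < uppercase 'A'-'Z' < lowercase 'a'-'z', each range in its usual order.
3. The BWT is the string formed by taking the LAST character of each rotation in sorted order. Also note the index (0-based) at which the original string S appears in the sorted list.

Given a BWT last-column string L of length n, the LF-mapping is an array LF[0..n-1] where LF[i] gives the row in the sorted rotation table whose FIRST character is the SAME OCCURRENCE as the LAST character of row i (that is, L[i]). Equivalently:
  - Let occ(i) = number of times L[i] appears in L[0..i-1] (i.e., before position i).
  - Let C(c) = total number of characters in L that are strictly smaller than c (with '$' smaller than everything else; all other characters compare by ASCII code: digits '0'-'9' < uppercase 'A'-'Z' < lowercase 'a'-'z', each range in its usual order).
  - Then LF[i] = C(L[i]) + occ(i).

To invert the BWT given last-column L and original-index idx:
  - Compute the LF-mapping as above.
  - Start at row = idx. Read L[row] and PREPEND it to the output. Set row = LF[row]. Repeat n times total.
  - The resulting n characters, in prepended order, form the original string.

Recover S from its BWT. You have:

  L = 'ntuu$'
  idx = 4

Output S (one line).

Answer: uutn$

Derivation:
LF mapping: 1 2 3 4 0
Walk LF starting at row 4, prepending L[row]:
  step 1: row=4, L[4]='$', prepend. Next row=LF[4]=0
  step 2: row=0, L[0]='n', prepend. Next row=LF[0]=1
  step 3: row=1, L[1]='t', prepend. Next row=LF[1]=2
  step 4: row=2, L[2]='u', prepend. Next row=LF[2]=3
  step 5: row=3, L[3]='u', prepend. Next row=LF[3]=4
Reversed output: uutn$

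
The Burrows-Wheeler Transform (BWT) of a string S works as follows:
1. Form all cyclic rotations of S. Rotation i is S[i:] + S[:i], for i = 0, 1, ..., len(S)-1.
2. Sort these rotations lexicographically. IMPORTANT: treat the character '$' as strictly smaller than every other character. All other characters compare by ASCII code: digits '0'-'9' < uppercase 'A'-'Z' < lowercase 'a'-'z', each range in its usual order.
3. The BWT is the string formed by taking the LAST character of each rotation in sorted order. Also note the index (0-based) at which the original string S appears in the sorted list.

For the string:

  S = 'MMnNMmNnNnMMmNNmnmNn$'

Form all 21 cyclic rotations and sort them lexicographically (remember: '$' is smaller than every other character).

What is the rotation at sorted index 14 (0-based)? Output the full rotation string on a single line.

All 21 rotations (rotation i = S[i:]+S[:i]):
  rot[0] = MMnNMmNnNnMMmNNmnmNn$
  rot[1] = MnNMmNnNnMMmNNmnmNn$M
  rot[2] = nNMmNnNnMMmNNmnmNn$MM
  rot[3] = NMmNnNnMMmNNmnmNn$MMn
  rot[4] = MmNnNnMMmNNmnmNn$MMnN
  rot[5] = mNnNnMMmNNmnmNn$MMnNM
  rot[6] = NnNnMMmNNmnmNn$MMnNMm
  rot[7] = nNnMMmNNmnmNn$MMnNMmN
  rot[8] = NnMMmNNmnmNn$MMnNMmNn
  rot[9] = nMMmNNmnmNn$MMnNMmNnN
  rot[10] = MMmNNmnmNn$MMnNMmNnNn
  rot[11] = MmNNmnmNn$MMnNMmNnNnM
  rot[12] = mNNmnmNn$MMnNMmNnNnMM
  rot[13] = NNmnmNn$MMnNMmNnNnMMm
  rot[14] = NmnmNn$MMnNMmNnNnMMmN
  rot[15] = mnmNn$MMnNMmNnNnMMmNN
  rot[16] = nmNn$MMnNMmNnNnMMmNNm
  rot[17] = mNn$MMnNMmNnNnMMmNNmn
  rot[18] = Nn$MMnNMmNnNnMMmNNmnm
  rot[19] = n$MMnNMmNnNnMMmNNmnmN
  rot[20] = $MMnNMmNnNnMMmNNmnmNn
Sorted (with $ < everything):
  sorted[0] = $MMnNMmNnNnMMmNNmnmNn
  sorted[1] = MMmNNmnmNn$MMnNMmNnNn
  sorted[2] = MMnNMmNnNnMMmNNmnmNn$
  sorted[3] = MmNNmnmNn$MMnNMmNnNnM
  sorted[4] = MmNnNnMMmNNmnmNn$MMnN
  sorted[5] = MnNMmNnNnMMmNNmnmNn$M
  sorted[6] = NMmNnNnMMmNNmnmNn$MMn
  sorted[7] = NNmnmNn$MMnNMmNnNnMMm
  sorted[8] = NmnmNn$MMnNMmNnNnMMmN
  sorted[9] = Nn$MMnNMmNnNnMMmNNmnm
  sorted[10] = NnMMmNNmnmNn$MMnNMmNn
  sorted[11] = NnNnMMmNNmnmNn$MMnNMm
  sorted[12] = mNNmnmNn$MMnNMmNnNnMM
  sorted[13] = mNn$MMnNMmNnNnMMmNNmn
  sorted[14] = mNnNnMMmNNmnmNn$MMnNM
  sorted[15] = mnmNn$MMnNMmNnNnMMmNN
  sorted[16] = n$MMnNMmNnNnMMmNNmnmN
  sorted[17] = nMMmNNmnmNn$MMnNMmNnN
  sorted[18] = nNMmNnNnMMmNNmnmNn$MM
  sorted[19] = nNnMMmNNmnmNn$MMnNMmN
  sorted[20] = nmNn$MMnNMmNnNnMMmNNm
sorted[14] = mNnNnMMmNNmnmNn$MMnNM

Answer: mNnNnMMmNNmnmNn$MMnNM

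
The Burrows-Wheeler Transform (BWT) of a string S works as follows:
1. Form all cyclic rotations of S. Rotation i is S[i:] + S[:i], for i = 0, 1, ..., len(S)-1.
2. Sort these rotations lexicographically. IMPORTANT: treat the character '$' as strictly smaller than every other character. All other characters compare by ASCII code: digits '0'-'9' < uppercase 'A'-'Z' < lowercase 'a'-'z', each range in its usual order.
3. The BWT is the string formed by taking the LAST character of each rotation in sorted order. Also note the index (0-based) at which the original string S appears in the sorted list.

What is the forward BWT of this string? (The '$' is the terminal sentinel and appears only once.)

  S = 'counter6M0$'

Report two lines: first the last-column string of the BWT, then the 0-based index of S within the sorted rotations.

All 11 rotations (rotation i = S[i:]+S[:i]):
  rot[0] = counter6M0$
  rot[1] = ounter6M0$c
  rot[2] = unter6M0$co
  rot[3] = nter6M0$cou
  rot[4] = ter6M0$coun
  rot[5] = er6M0$count
  rot[6] = r6M0$counte
  rot[7] = 6M0$counter
  rot[8] = M0$counter6
  rot[9] = 0$counter6M
  rot[10] = $counter6M0
Sorted (with $ < everything):
  sorted[0] = $counter6M0  (last char: '0')
  sorted[1] = 0$counter6M  (last char: 'M')
  sorted[2] = 6M0$counter  (last char: 'r')
  sorted[3] = M0$counter6  (last char: '6')
  sorted[4] = counter6M0$  (last char: '$')
  sorted[5] = er6M0$count  (last char: 't')
  sorted[6] = nter6M0$cou  (last char: 'u')
  sorted[7] = ounter6M0$c  (last char: 'c')
  sorted[8] = r6M0$counte  (last char: 'e')
  sorted[9] = ter6M0$coun  (last char: 'n')
  sorted[10] = unter6M0$co  (last char: 'o')
Last column: 0Mr6$tuceno
Original string S is at sorted index 4

Answer: 0Mr6$tuceno
4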